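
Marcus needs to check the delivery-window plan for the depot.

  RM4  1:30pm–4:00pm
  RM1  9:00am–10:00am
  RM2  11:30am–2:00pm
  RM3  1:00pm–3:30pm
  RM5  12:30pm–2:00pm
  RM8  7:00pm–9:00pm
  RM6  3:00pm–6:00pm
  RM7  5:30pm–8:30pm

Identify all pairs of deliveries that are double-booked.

Sorted by start: RM1, RM2, RM5, RM3, RM4, RM6, RM7, RM8.
RM2 starts after RM1 ends, so nothing later overlaps RM1 either.
RM5 starts before RM2 ends → RM2 and RM5 overlap.
RM3 starts before RM2 ends → RM2 and RM3 overlap.
RM4 starts before RM2 ends → RM2 and RM4 overlap.
RM6 starts after RM2 ends, so nothing later overlaps RM2 either.
RM3 starts before RM5 ends → RM5 and RM3 overlap.
RM4 starts before RM5 ends → RM5 and RM4 overlap.
RM6 starts after RM5 ends, so nothing later overlaps RM5 either.
RM4 starts before RM3 ends → RM3 and RM4 overlap.
RM6 starts before RM3 ends → RM3 and RM6 overlap.
RM7 starts after RM3 ends, so nothing later overlaps RM3 either.
RM6 starts before RM4 ends → RM4 and RM6 overlap.
RM7 starts after RM4 ends, so nothing later overlaps RM4 either.
RM7 starts before RM6 ends → RM6 and RM7 overlap.
RM8 starts after RM6 ends.
RM8 starts before RM7 ends → RM7 and RM8 overlap.

RM2 & RM3, RM2 & RM4, RM2 & RM5, RM3 & RM4, RM3 & RM5, RM3 & RM6, RM4 & RM5, RM4 & RM6, RM6 & RM7, RM7 & RM8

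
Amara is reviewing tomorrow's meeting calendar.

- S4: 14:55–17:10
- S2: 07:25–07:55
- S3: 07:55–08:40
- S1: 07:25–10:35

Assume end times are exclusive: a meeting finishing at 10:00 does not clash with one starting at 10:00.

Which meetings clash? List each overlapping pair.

Sorted by start: S1, S2, S3, S4.
S2 starts before S1 ends → S1 and S2 overlap.
S3 starts before S1 ends → S1 and S3 overlap.
S4 starts after S1 ends.
S3 starts exactly when S2 ends (back-to-back, no overlap) — done with S2.
S4 starts after S3 ends.

S1 & S2, S1 & S3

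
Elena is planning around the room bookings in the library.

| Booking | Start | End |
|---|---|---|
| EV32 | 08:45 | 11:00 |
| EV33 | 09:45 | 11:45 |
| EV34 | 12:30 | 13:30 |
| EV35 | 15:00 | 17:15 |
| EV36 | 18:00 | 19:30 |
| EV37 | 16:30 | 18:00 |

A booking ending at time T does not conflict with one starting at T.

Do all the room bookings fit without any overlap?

No

Sorted by start: EV32, EV33, EV34, EV35, EV37, EV36.
EV33 starts before EV32 ends → EV32 and EV33 overlap.
That's a conflict, so the schedule is not conflict-free.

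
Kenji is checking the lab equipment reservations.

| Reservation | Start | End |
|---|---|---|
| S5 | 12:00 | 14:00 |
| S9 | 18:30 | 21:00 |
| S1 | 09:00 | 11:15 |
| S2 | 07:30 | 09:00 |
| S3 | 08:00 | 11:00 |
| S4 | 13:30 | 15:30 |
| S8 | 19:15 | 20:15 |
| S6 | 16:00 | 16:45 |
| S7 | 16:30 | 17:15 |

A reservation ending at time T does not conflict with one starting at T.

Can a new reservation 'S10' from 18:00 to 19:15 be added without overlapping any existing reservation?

No — it overlaps S9

S2: ends 09:00 at or before S10 starts 18:00 → clear.
S3: ends 11:00 at or before S10 starts 18:00 → clear.
S1: ends 11:15 at or before S10 starts 18:00 → clear.
S5: ends 14:00 at or before S10 starts 18:00 → clear.
S4: ends 15:30 at or before S10 starts 18:00 → clear.
S6: ends 16:45 at or before S10 starts 18:00 → clear.
S7: ends 17:15 at or before S10 starts 18:00 → clear.
S9: starts 18:30 before S10 ends 19:15, and ends 21:00 after S10 starts 18:00 → overlap.
S8: starts 19:15 at or after S10 ends 19:15 → clear.
S10 overlaps S9.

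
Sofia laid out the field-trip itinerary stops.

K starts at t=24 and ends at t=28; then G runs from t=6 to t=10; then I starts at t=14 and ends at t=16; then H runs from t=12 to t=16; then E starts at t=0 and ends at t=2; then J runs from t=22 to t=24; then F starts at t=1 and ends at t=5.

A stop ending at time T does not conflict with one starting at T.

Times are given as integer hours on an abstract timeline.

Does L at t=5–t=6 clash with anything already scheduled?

No — it doesn't clash with anything

E: ends t=2 at or before L starts t=5 → clear.
F: ends t=5 at or before L starts t=5 → clear.
G: starts t=6 at or after L ends t=6 → clear.
H: starts t=12 at or after L ends t=6 → clear.
I: starts t=14 at or after L ends t=6 → clear.
J: starts t=22 at or after L ends t=6 → clear.
K: starts t=24 at or after L ends t=6 → clear.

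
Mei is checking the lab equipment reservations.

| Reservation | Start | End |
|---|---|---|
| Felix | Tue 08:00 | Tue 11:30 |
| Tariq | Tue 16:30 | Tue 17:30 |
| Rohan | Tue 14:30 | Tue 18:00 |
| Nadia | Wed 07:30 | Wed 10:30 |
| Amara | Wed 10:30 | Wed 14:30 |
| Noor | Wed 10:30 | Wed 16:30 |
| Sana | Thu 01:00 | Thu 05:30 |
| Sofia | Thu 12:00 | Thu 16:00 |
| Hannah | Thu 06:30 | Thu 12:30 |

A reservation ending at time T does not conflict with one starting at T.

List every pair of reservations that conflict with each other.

Sorted by start: Felix, Rohan, Tariq, Nadia, Amara, Noor, Sana, Hannah, Sofia.
Rohan starts after Felix ends, so Felix has no further overlaps.
Tariq starts before Rohan ends → Rohan and Tariq overlap.
Nadia starts after Rohan ends, so Rohan has no further overlaps.
Nadia starts after Tariq ends, so Tariq has no further overlaps.
Amara starts exactly when Nadia ends (back-to-back, no overlap), so Nadia has no further overlaps.
Noor starts before Amara ends → Amara and Noor overlap.
Sana starts after Amara ends, so Amara has no further overlaps.
Sana starts after Noor ends, so Noor has no further overlaps.
Hannah starts after Sana ends, so Sana has no further overlaps.
Sofia starts before Hannah ends → Hannah and Sofia overlap.

Amara & Noor, Hannah & Sofia, Rohan & Tariq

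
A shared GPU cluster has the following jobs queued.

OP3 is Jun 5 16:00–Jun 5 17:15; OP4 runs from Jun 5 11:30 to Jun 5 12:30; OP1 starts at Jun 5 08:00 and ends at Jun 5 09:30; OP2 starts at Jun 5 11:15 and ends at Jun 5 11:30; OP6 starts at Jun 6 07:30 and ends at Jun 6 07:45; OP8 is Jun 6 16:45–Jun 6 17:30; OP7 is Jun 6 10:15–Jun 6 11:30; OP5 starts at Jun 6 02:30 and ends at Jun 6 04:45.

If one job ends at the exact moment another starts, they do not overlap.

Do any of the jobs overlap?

Check each pair: they overlap iff neither finishes before the other starts.
Sorted by start: OP1, OP2, OP4, OP3, OP5, OP6, OP7, OP8.
OP2 starts after OP1 ends, so OP1 has no further overlaps.
OP4 starts exactly when OP2 ends (back-to-back, no overlap), so OP2 has no further overlaps.
OP3 starts after OP4 ends, so OP4 has no further overlaps.
OP5 starts after OP3 ends, so OP3 has no further overlaps.
OP6 starts after OP5 ends, so OP5 has no further overlaps.
OP7 starts after OP6 ends, so OP6 has no further overlaps.
OP8 starts after OP7 ends.
Every pair is clear; the schedule has no overlaps.

No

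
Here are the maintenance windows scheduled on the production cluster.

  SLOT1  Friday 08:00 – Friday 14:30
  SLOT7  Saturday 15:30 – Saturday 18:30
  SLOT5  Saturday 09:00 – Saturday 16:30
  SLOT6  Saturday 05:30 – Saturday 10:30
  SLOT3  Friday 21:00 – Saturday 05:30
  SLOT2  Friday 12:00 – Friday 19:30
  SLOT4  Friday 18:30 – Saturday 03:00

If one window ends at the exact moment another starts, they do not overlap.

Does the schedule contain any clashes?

Yes

Sorted by start: SLOT1, SLOT2, SLOT4, SLOT3, SLOT6, SLOT5, SLOT7.
SLOT2 starts before SLOT1 ends → SLOT1 and SLOT2 overlap.
That's a conflict, so the schedule is not conflict-free.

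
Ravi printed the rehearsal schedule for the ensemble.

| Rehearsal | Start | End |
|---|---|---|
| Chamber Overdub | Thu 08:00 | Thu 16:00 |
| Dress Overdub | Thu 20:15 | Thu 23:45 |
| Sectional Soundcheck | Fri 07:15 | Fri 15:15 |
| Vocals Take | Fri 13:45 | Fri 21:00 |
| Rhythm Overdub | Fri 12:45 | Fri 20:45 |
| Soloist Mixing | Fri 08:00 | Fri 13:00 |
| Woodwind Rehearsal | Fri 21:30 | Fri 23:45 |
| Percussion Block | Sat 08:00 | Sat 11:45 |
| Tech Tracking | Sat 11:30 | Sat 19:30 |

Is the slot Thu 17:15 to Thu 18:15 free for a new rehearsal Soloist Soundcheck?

Chamber Overdub: ends Thu 16:00 at or before Soloist Soundcheck starts Thu 17:15 → clear.
Dress Overdub: starts Thu 20:15 at or after Soloist Soundcheck ends Thu 18:15 → clear.
Sectional Soundcheck: starts Fri 07:15 at or after Soloist Soundcheck ends Thu 18:15 → clear.
Soloist Mixing: starts Fri 08:00 at or after Soloist Soundcheck ends Thu 18:15 → clear.
Rhythm Overdub: starts Fri 12:45 at or after Soloist Soundcheck ends Thu 18:15 → clear.
Vocals Take: starts Fri 13:45 at or after Soloist Soundcheck ends Thu 18:15 → clear.
Woodwind Rehearsal: starts Fri 21:30 at or after Soloist Soundcheck ends Thu 18:15 → clear.
Percussion Block: starts Sat 08:00 at or after Soloist Soundcheck ends Thu 18:15 → clear.
Tech Tracking: starts Sat 11:30 at or after Soloist Soundcheck ends Thu 18:15 → clear.

Yes — the slot is free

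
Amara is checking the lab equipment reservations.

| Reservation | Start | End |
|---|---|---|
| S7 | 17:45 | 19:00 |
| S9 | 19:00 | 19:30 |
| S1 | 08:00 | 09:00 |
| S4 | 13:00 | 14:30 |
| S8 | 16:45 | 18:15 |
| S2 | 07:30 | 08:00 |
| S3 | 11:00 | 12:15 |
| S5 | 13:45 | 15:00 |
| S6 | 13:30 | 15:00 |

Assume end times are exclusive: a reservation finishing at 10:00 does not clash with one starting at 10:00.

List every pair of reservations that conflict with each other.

S4 & S5, S4 & S6, S5 & S6, S7 & S8

Sorted by start: S2, S1, S3, S4, S6, S5, S8, S7, S9.
S1 starts exactly when S2 ends (back-to-back, no overlap), so nothing later overlaps S2 either.
S3 starts after S1 ends, so nothing later overlaps S1 either.
S4 starts after S3 ends, so nothing later overlaps S3 either.
S6 starts before S4 ends → S4 and S6 overlap.
S5 starts before S4 ends → S4 and S5 overlap.
S8 starts after S4 ends, so nothing later overlaps S4 either.
S5 starts before S6 ends → S6 and S5 overlap.
S8 starts after S6 ends, so nothing later overlaps S6 either.
S8 starts after S5 ends, so nothing later overlaps S5 either.
S7 starts before S8 ends → S8 and S7 overlap.
S9 starts after S8 ends.
S9 starts exactly when S7 ends (back-to-back, no overlap).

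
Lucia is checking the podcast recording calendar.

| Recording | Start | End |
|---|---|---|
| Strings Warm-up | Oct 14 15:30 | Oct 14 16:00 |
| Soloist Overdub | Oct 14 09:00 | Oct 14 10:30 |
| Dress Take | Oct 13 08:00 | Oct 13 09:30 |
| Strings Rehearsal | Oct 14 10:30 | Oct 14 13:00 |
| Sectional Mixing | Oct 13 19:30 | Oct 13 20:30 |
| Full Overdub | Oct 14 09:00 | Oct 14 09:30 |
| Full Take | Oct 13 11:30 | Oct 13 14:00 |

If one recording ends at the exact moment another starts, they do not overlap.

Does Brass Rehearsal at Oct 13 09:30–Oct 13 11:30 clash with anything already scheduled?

Dress Take: ends Oct 13 09:30 at or before Brass Rehearsal starts Oct 13 09:30 → clear.
Full Take: starts Oct 13 11:30 at or after Brass Rehearsal ends Oct 13 11:30 → clear.
Sectional Mixing: starts Oct 13 19:30 at or after Brass Rehearsal ends Oct 13 11:30 → clear.
Soloist Overdub: starts Oct 14 09:00 at or after Brass Rehearsal ends Oct 13 11:30 → clear.
Full Overdub: starts Oct 14 09:00 at or after Brass Rehearsal ends Oct 13 11:30 → clear.
Strings Rehearsal: starts Oct 14 10:30 at or after Brass Rehearsal ends Oct 13 11:30 → clear.
Strings Warm-up: starts Oct 14 15:30 at or after Brass Rehearsal ends Oct 13 11:30 → clear.

No — it doesn't clash with anything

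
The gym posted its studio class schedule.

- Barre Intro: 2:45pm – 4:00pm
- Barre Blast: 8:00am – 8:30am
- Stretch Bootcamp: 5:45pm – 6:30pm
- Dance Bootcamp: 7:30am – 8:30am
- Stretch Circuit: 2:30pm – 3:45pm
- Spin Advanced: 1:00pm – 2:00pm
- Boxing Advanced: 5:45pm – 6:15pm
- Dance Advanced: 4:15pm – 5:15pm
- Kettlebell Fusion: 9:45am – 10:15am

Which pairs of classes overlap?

Sorted by start: Dance Bootcamp, Barre Blast, Kettlebell Fusion, Spin Advanced, Stretch Circuit, Barre Intro, Dance Advanced, Boxing Advanced, Stretch Bootcamp.
Barre Blast starts before Dance Bootcamp ends → Dance Bootcamp and Barre Blast overlap.
Kettlebell Fusion starts after Dance Bootcamp ends — done with Dance Bootcamp.
Kettlebell Fusion starts after Barre Blast ends — done with Barre Blast.
Spin Advanced starts after Kettlebell Fusion ends — done with Kettlebell Fusion.
Stretch Circuit starts after Spin Advanced ends — done with Spin Advanced.
Barre Intro starts before Stretch Circuit ends → Stretch Circuit and Barre Intro overlap.
Dance Advanced starts after Stretch Circuit ends — done with Stretch Circuit.
Dance Advanced starts after Barre Intro ends — done with Barre Intro.
Boxing Advanced starts after Dance Advanced ends — done with Dance Advanced.
Stretch Bootcamp starts before Boxing Advanced ends → Boxing Advanced and Stretch Bootcamp overlap.

Barre Blast & Dance Bootcamp, Barre Intro & Stretch Circuit, Boxing Advanced & Stretch Bootcamp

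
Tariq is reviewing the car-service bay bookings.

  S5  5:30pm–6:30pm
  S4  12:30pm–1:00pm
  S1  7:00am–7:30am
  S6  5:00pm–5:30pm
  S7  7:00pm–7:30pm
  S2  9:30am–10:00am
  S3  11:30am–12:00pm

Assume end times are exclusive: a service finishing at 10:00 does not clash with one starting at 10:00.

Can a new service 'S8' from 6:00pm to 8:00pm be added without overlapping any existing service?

No — it overlaps S5, S7

S1: ends 7:30am at or before S8 starts 6:00pm → clear.
S2: ends 10:00am at or before S8 starts 6:00pm → clear.
S3: ends 12:00pm at or before S8 starts 6:00pm → clear.
S4: ends 1:00pm at or before S8 starts 6:00pm → clear.
S6: ends 5:30pm at or before S8 starts 6:00pm → clear.
S5: starts 5:30pm before S8 ends 8:00pm, and ends 6:30pm after S8 starts 6:00pm → overlap.
S7: starts 7:00pm before S8 ends 8:00pm, and ends 7:30pm after S8 starts 6:00pm → overlap.
S8 overlaps S5, S7.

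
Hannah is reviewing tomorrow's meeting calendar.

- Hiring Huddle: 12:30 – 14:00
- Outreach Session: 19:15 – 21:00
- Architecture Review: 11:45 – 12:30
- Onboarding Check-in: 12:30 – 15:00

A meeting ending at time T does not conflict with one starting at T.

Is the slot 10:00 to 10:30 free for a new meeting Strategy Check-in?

Architecture Review: starts 11:45 at or after Strategy Check-in ends 10:30 → clear.
Onboarding Check-in: starts 12:30 at or after Strategy Check-in ends 10:30 → clear.
Hiring Huddle: starts 12:30 at or after Strategy Check-in ends 10:30 → clear.
Outreach Session: starts 19:15 at or after Strategy Check-in ends 10:30 → clear.

Yes — the slot is free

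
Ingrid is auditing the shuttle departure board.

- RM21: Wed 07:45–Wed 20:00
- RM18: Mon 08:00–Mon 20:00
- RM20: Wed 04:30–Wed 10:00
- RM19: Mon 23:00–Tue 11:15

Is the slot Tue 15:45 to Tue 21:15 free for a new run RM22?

RM18: ends Mon 20:00 at or before RM22 starts Tue 15:45 → clear.
RM19: ends Tue 11:15 at or before RM22 starts Tue 15:45 → clear.
RM20: starts Wed 04:30 at or after RM22 ends Tue 21:15 → clear.
RM21: starts Wed 07:45 at or after RM22 ends Tue 21:15 → clear.

Yes — the slot is free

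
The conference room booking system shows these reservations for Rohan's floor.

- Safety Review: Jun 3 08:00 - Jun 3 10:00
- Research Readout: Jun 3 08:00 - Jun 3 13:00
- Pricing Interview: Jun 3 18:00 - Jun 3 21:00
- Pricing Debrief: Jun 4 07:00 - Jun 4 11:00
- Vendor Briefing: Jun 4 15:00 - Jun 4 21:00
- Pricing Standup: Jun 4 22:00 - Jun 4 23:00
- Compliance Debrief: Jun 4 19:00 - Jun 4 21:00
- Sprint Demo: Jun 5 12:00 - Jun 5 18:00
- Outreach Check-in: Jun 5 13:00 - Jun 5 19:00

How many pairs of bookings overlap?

Check each pair: they overlap iff neither finishes before the other starts.
Sorted by start: Safety Review, Research Readout, Pricing Interview, Pricing Debrief, Vendor Briefing, Compliance Debrief, Pricing Standup, Sprint Demo, Outreach Check-in.
Research Readout starts before Safety Review ends → Safety Review and Research Readout overlap.
Pricing Interview starts after Safety Review ends, so nothing later overlaps Safety Review either.
Pricing Interview starts after Research Readout ends, so nothing later overlaps Research Readout either.
Pricing Debrief starts after Pricing Interview ends, so nothing later overlaps Pricing Interview either.
Vendor Briefing starts after Pricing Debrief ends, so nothing later overlaps Pricing Debrief either.
Compliance Debrief starts before Vendor Briefing ends → Vendor Briefing and Compliance Debrief overlap.
Pricing Standup starts after Vendor Briefing ends, so nothing later overlaps Vendor Briefing either.
Pricing Standup starts after Compliance Debrief ends, so nothing later overlaps Compliance Debrief either.
Sprint Demo starts after Pricing Standup ends, so nothing later overlaps Pricing Standup either.
Outreach Check-in starts before Sprint Demo ends → Sprint Demo and Outreach Check-in overlap.
Overlapping pairs: Compliance Debrief & Vendor Briefing, Outreach Check-in & Sprint Demo, Research Readout & Safety Review — 3 in total.

3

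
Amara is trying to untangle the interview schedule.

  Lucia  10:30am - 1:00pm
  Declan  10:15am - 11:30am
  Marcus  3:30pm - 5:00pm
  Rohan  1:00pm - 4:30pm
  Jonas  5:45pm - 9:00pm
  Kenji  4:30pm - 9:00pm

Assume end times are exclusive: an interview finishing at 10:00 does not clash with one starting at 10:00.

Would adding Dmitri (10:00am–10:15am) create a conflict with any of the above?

No — it doesn't clash with anything

Declan: starts 10:15am at or after Dmitri ends 10:15am → clear.
Lucia: starts 10:30am at or after Dmitri ends 10:15am → clear.
Rohan: starts 1:00pm at or after Dmitri ends 10:15am → clear.
Marcus: starts 3:30pm at or after Dmitri ends 10:15am → clear.
Kenji: starts 4:30pm at or after Dmitri ends 10:15am → clear.
Jonas: starts 5:45pm at or after Dmitri ends 10:15am → clear.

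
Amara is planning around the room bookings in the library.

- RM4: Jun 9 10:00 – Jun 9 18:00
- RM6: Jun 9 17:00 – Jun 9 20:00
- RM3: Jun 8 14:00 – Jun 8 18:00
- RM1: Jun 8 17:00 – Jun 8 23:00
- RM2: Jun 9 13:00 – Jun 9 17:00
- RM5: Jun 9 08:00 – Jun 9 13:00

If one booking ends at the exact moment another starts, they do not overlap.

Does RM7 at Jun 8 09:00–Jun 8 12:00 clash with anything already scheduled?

No — it doesn't clash with anything

RM3: starts Jun 8 14:00 at or after RM7 ends Jun 8 12:00 → clear.
RM1: starts Jun 8 17:00 at or after RM7 ends Jun 8 12:00 → clear.
RM5: starts Jun 9 08:00 at or after RM7 ends Jun 8 12:00 → clear.
RM4: starts Jun 9 10:00 at or after RM7 ends Jun 8 12:00 → clear.
RM2: starts Jun 9 13:00 at or after RM7 ends Jun 8 12:00 → clear.
RM6: starts Jun 9 17:00 at or after RM7 ends Jun 8 12:00 → clear.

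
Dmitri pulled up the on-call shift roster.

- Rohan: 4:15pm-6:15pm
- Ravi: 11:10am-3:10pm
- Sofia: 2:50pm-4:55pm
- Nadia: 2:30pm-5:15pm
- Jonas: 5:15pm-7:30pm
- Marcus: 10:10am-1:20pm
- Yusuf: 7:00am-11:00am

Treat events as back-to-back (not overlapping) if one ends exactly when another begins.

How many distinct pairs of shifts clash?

8

Sorted by start: Yusuf, Marcus, Ravi, Nadia, Sofia, Rohan, Jonas.
Marcus starts before Yusuf ends → Yusuf and Marcus overlap.
Ravi starts after Yusuf ends, so nothing later overlaps Yusuf either.
Ravi starts before Marcus ends → Marcus and Ravi overlap.
Nadia starts after Marcus ends, so nothing later overlaps Marcus either.
Nadia starts before Ravi ends → Ravi and Nadia overlap.
Sofia starts before Ravi ends → Ravi and Sofia overlap.
Rohan starts after Ravi ends, so nothing later overlaps Ravi either.
Sofia starts before Nadia ends → Nadia and Sofia overlap.
Rohan starts before Nadia ends → Nadia and Rohan overlap.
Jonas starts exactly when Nadia ends (back-to-back, no overlap).
Rohan starts before Sofia ends → Sofia and Rohan overlap.
Jonas starts after Sofia ends.
Jonas starts before Rohan ends → Rohan and Jonas overlap.
Overlapping pairs: Jonas & Rohan, Marcus & Ravi, Marcus & Yusuf, Nadia & Ravi, Nadia & Rohan, Nadia & Sofia, Ravi & Sofia, Rohan & Sofia — 8 in total.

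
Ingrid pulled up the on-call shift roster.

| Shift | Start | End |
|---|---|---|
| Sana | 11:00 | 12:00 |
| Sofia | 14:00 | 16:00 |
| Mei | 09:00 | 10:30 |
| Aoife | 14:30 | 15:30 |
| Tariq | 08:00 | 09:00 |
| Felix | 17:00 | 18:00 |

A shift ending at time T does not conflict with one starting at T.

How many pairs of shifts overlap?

1

Sorted by start: Tariq, Mei, Sana, Sofia, Aoife, Felix.
Mei starts exactly when Tariq ends (back-to-back, no overlap) — done with Tariq.
Sana starts after Mei ends — done with Mei.
Sofia starts after Sana ends — done with Sana.
Aoife starts before Sofia ends → Sofia and Aoife overlap.
Felix starts after Sofia ends.
Felix starts after Aoife ends.
Overlapping pairs: Aoife & Sofia — 1 in total.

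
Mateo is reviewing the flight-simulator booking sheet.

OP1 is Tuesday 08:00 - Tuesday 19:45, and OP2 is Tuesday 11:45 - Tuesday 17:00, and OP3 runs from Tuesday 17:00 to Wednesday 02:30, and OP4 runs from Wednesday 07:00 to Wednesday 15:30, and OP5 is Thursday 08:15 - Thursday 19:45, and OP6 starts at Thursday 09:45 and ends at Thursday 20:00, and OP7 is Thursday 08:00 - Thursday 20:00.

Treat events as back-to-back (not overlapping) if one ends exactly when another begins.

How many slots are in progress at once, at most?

3

Walk through starts and ends in time order (an end at T is processed before a start at T):
Tuesday 08:00 start OP1 → 1
Tuesday 11:45 start OP2 → 2
Tuesday 17:00 end OP2 → 1
Tuesday 17:00 start OP3 → 2
Tuesday 19:45 end OP1 → 1
Wednesday 02:30 end OP3 → 0
Wednesday 07:00 start OP4 → 1
Wednesday 15:30 end OP4 → 0
Thursday 08:00 start OP7 → 1
Thursday 08:15 start OP5 → 2
Thursday 09:45 start OP6 → 3
Thursday 19:45 end OP5 → 2
Thursday 20:00 end OP6 → 1
Thursday 20:00 end OP7 → 0
Peak is 3, at Thursday 09:45 (OP5, OP6, OP7).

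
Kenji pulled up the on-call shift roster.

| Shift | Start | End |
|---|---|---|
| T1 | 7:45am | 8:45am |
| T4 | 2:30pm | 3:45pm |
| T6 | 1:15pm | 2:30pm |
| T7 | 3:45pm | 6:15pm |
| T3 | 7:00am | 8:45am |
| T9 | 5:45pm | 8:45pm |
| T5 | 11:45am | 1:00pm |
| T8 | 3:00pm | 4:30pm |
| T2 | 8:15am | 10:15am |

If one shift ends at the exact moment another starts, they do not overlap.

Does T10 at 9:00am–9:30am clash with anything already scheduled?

T3: ends 8:45am at or before T10 starts 9:00am → clear.
T1: ends 8:45am at or before T10 starts 9:00am → clear.
T2: starts 8:15am before T10 ends 9:30am, and ends 10:15am after T10 starts 9:00am → overlap.
T5: starts 11:45am at or after T10 ends 9:30am → clear.
T6: starts 1:15pm at or after T10 ends 9:30am → clear.
T4: starts 2:30pm at or after T10 ends 9:30am → clear.
T8: starts 3:00pm at or after T10 ends 9:30am → clear.
T7: starts 3:45pm at or after T10 ends 9:30am → clear.
T9: starts 5:45pm at or after T10 ends 9:30am → clear.
T10 overlaps T2.

Yes — it overlaps T2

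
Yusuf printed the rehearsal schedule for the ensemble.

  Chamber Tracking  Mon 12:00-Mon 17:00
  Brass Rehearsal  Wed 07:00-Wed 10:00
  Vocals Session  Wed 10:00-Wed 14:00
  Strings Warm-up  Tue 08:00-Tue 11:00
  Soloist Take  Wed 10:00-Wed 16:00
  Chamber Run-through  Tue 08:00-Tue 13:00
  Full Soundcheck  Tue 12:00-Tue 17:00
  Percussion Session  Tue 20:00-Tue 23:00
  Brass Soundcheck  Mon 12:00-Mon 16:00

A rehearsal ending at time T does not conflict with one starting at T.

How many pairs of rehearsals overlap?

4

Sorted by start: Chamber Tracking, Brass Soundcheck, Strings Warm-up, Chamber Run-through, Full Soundcheck, Percussion Session, Brass Rehearsal, Soloist Take, Vocals Session.
Brass Soundcheck starts before Chamber Tracking ends → Chamber Tracking and Brass Soundcheck overlap.
Strings Warm-up starts after Chamber Tracking ends; Chamber Tracking is clear from here.
Strings Warm-up starts after Brass Soundcheck ends; Brass Soundcheck is clear from here.
Chamber Run-through starts before Strings Warm-up ends → Strings Warm-up and Chamber Run-through overlap.
Full Soundcheck starts after Strings Warm-up ends; Strings Warm-up is clear from here.
Full Soundcheck starts before Chamber Run-through ends → Chamber Run-through and Full Soundcheck overlap.
Percussion Session starts after Chamber Run-through ends; Chamber Run-through is clear from here.
Percussion Session starts after Full Soundcheck ends; Full Soundcheck is clear from here.
Brass Rehearsal starts after Percussion Session ends; Percussion Session is clear from here.
Soloist Take starts exactly when Brass Rehearsal ends (back-to-back, no overlap); Brass Rehearsal is clear from here.
Vocals Session starts before Soloist Take ends → Soloist Take and Vocals Session overlap.
Overlapping pairs: Brass Soundcheck & Chamber Tracking, Chamber Run-through & Full Soundcheck, Chamber Run-through & Strings Warm-up, Soloist Take & Vocals Session — 4 in total.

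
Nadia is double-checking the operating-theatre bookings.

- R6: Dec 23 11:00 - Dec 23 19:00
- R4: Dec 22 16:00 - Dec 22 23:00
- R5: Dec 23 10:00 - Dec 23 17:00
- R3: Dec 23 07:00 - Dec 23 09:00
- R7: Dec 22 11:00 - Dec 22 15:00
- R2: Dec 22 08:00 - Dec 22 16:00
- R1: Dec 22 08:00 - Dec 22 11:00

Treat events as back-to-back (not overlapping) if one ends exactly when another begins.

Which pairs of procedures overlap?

Sorted by start: R1, R2, R7, R4, R3, R5, R6.
R2 starts before R1 ends → R1 and R2 overlap.
R7 starts exactly when R1 ends (back-to-back, no overlap), so nothing later overlaps R1 either.
R7 starts before R2 ends → R2 and R7 overlap.
R4 starts exactly when R2 ends (back-to-back, no overlap), so nothing later overlaps R2 either.
R4 starts after R7 ends, so nothing later overlaps R7 either.
R3 starts after R4 ends, so nothing later overlaps R4 either.
R5 starts after R3 ends, so nothing later overlaps R3 either.
R6 starts before R5 ends → R5 and R6 overlap.

R1 & R2, R2 & R7, R5 & R6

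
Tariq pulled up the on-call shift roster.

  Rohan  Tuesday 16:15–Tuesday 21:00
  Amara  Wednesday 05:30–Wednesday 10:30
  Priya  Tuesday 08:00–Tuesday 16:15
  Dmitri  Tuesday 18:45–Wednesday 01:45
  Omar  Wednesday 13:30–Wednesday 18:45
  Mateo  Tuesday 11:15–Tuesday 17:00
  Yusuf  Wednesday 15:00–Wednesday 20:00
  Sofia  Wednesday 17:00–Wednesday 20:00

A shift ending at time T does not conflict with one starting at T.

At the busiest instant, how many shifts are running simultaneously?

Sweep the timeline, counting +1 at each start and −1 at each end (ends before starts at a tie):
Tuesday 08:00 start Priya → 1
Tuesday 11:15 start Mateo → 2
Tuesday 16:15 end Priya → 1
Tuesday 16:15 start Rohan → 2
Tuesday 17:00 end Mateo → 1
Tuesday 18:45 start Dmitri → 2
Tuesday 21:00 end Rohan → 1
Wednesday 01:45 end Dmitri → 0
Wednesday 05:30 start Amara → 1
Wednesday 10:30 end Amara → 0
Wednesday 13:30 start Omar → 1
Wednesday 15:00 start Yusuf → 2
Wednesday 17:00 start Sofia → 3
Wednesday 18:45 end Omar → 2
Wednesday 20:00 end Sofia → 1
Wednesday 20:00 end Yusuf → 0
Peak is 3, at Wednesday 17:00 (Omar, Sofia, Yusuf).

3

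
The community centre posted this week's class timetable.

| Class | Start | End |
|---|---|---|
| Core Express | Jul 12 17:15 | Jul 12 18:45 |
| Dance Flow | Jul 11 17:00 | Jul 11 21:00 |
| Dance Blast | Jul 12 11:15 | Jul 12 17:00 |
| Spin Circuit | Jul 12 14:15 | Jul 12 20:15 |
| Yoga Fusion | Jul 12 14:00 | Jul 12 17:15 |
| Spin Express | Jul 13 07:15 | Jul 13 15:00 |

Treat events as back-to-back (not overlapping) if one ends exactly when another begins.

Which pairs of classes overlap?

Core Express & Spin Circuit, Dance Blast & Spin Circuit, Dance Blast & Yoga Fusion, Spin Circuit & Yoga Fusion

Sorted by start: Dance Flow, Dance Blast, Yoga Fusion, Spin Circuit, Core Express, Spin Express.
Dance Blast starts after Dance Flow ends, so nothing later overlaps Dance Flow either.
Yoga Fusion starts before Dance Blast ends → Dance Blast and Yoga Fusion overlap.
Spin Circuit starts before Dance Blast ends → Dance Blast and Spin Circuit overlap.
Core Express starts after Dance Blast ends, so nothing later overlaps Dance Blast either.
Spin Circuit starts before Yoga Fusion ends → Yoga Fusion and Spin Circuit overlap.
Core Express starts exactly when Yoga Fusion ends (back-to-back, no overlap), so nothing later overlaps Yoga Fusion either.
Core Express starts before Spin Circuit ends → Spin Circuit and Core Express overlap.
Spin Express starts after Spin Circuit ends.
Spin Express starts after Core Express ends.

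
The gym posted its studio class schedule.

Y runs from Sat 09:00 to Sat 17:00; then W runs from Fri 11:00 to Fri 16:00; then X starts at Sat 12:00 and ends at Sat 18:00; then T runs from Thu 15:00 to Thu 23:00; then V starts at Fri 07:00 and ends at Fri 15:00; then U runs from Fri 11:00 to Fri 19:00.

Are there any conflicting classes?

Yes

Two intervals overlap when each starts before the other ends.
Sorted by start: T, V, U, W, Y, X.
V starts after T ends — done with T.
U starts before V ends → V and U overlap.
That's a conflict, so the schedule is not conflict-free.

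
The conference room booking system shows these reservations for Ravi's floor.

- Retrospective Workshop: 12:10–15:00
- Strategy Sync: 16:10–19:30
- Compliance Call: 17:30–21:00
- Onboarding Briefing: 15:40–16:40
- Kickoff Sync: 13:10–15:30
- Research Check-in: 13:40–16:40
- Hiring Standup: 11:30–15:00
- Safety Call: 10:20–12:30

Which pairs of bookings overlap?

Check each pair: they overlap iff neither finishes before the other starts.
Sorted by start: Safety Call, Hiring Standup, Retrospective Workshop, Kickoff Sync, Research Check-in, Onboarding Briefing, Strategy Sync, Compliance Call.
Hiring Standup starts before Safety Call ends → Safety Call and Hiring Standup overlap.
Retrospective Workshop starts before Safety Call ends → Safety Call and Retrospective Workshop overlap.
Kickoff Sync starts after Safety Call ends; Safety Call is clear from here.
Retrospective Workshop starts before Hiring Standup ends → Hiring Standup and Retrospective Workshop overlap.
Kickoff Sync starts before Hiring Standup ends → Hiring Standup and Kickoff Sync overlap.
Research Check-in starts before Hiring Standup ends → Hiring Standup and Research Check-in overlap.
Onboarding Briefing starts after Hiring Standup ends; Hiring Standup is clear from here.
Kickoff Sync starts before Retrospective Workshop ends → Retrospective Workshop and Kickoff Sync overlap.
Research Check-in starts before Retrospective Workshop ends → Retrospective Workshop and Research Check-in overlap.
Onboarding Briefing starts after Retrospective Workshop ends; Retrospective Workshop is clear from here.
Research Check-in starts before Kickoff Sync ends → Kickoff Sync and Research Check-in overlap.
Onboarding Briefing starts after Kickoff Sync ends; Kickoff Sync is clear from here.
Onboarding Briefing starts before Research Check-in ends → Research Check-in and Onboarding Briefing overlap.
Strategy Sync starts before Research Check-in ends → Research Check-in and Strategy Sync overlap.
Compliance Call starts after Research Check-in ends.
Strategy Sync starts before Onboarding Briefing ends → Onboarding Briefing and Strategy Sync overlap.
Compliance Call starts after Onboarding Briefing ends.
Compliance Call starts before Strategy Sync ends → Strategy Sync and Compliance Call overlap.

Compliance Call & Strategy Sync, Hiring Standup & Kickoff Sync, Hiring Standup & Research Check-in, Hiring Standup & Retrospective Workshop, Hiring Standup & Safety Call, Kickoff Sync & Research Check-in, Kickoff Sync & Retrospective Workshop, Onboarding Briefing & Research Check-in, Onboarding Briefing & Strategy Sync, Research Check-in & Retrospective Workshop, Research Check-in & Strategy Sync, Retrospective Workshop & Safety Call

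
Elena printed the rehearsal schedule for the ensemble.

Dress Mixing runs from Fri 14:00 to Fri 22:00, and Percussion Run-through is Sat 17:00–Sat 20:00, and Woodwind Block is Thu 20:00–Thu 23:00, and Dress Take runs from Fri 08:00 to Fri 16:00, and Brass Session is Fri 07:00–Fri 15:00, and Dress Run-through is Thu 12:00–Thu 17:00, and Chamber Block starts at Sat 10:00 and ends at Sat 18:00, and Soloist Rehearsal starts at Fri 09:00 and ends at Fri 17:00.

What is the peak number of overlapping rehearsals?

Sweep the timeline, counting +1 at each start and −1 at each end (ends before starts at a tie):
Thu 12:00 start Dress Run-through → 1
Thu 17:00 end Dress Run-through → 0
Thu 20:00 start Woodwind Block → 1
Thu 23:00 end Woodwind Block → 0
Fri 07:00 start Brass Session → 1
Fri 08:00 start Dress Take → 2
Fri 09:00 start Soloist Rehearsal → 3
Fri 14:00 start Dress Mixing → 4
Fri 15:00 end Brass Session → 3
Fri 16:00 end Dress Take → 2
Fri 17:00 end Soloist Rehearsal → 1
Fri 22:00 end Dress Mixing → 0
Sat 10:00 start Chamber Block → 1
Sat 17:00 start Percussion Run-through → 2
Sat 18:00 end Chamber Block → 1
Sat 20:00 end Percussion Run-through → 0
Peak is 4, at Fri 14:00 (Brass Session, Dress Mixing, Dress Take, Soloist Rehearsal).

4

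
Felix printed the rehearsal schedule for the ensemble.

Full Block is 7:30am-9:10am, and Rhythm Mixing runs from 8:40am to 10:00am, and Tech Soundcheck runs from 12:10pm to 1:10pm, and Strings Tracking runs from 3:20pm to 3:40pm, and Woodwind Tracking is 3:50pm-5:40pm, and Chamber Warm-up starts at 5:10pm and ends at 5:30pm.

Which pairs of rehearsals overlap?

Chamber Warm-up & Woodwind Tracking, Full Block & Rhythm Mixing

Sorted by start: Full Block, Rhythm Mixing, Tech Soundcheck, Strings Tracking, Woodwind Tracking, Chamber Warm-up.
Rhythm Mixing starts before Full Block ends → Full Block and Rhythm Mixing overlap.
Tech Soundcheck starts after Full Block ends; Full Block is clear from here.
Tech Soundcheck starts after Rhythm Mixing ends; Rhythm Mixing is clear from here.
Strings Tracking starts after Tech Soundcheck ends; Tech Soundcheck is clear from here.
Woodwind Tracking starts after Strings Tracking ends; Strings Tracking is clear from here.
Chamber Warm-up starts before Woodwind Tracking ends → Woodwind Tracking and Chamber Warm-up overlap.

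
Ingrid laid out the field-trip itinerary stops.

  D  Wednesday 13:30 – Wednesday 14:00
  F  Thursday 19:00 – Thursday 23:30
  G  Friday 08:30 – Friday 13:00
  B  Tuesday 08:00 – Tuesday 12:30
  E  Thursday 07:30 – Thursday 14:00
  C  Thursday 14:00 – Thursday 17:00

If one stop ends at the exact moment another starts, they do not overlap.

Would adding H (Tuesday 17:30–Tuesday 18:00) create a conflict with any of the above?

B: ends Tuesday 12:30 at or before H starts Tuesday 17:30 → clear.
D: starts Wednesday 13:30 at or after H ends Tuesday 18:00 → clear.
E: starts Thursday 07:30 at or after H ends Tuesday 18:00 → clear.
C: starts Thursday 14:00 at or after H ends Tuesday 18:00 → clear.
F: starts Thursday 19:00 at or after H ends Tuesday 18:00 → clear.
G: starts Friday 08:30 at or after H ends Tuesday 18:00 → clear.

No — it doesn't clash with anything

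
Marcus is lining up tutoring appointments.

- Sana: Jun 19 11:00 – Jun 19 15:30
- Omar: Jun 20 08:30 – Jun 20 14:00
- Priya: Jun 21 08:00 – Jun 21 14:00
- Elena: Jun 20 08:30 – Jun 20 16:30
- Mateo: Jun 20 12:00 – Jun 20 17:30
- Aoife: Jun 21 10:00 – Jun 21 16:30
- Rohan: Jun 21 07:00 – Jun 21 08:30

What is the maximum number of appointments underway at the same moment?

3

Walk through starts and ends in time order (an end at T is processed before a start at T):
Jun 19 11:00 start Sana → 1
Jun 19 15:30 end Sana → 0
Jun 20 08:30 start Elena → 1
Jun 20 08:30 start Omar → 2
Jun 20 12:00 start Mateo → 3
Jun 20 14:00 end Omar → 2
Jun 20 16:30 end Elena → 1
Jun 20 17:30 end Mateo → 0
Jun 21 07:00 start Rohan → 1
Jun 21 08:00 start Priya → 2
Jun 21 08:30 end Rohan → 1
Jun 21 10:00 start Aoife → 2
Jun 21 14:00 end Priya → 1
Jun 21 16:30 end Aoife → 0
Peak is 3, at Jun 20 12:00 (Elena, Mateo, Omar).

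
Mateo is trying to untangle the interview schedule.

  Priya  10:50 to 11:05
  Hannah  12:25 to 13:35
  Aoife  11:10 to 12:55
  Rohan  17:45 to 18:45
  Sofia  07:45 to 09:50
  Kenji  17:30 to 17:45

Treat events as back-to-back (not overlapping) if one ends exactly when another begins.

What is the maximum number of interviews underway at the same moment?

2

Sweep the timeline, counting +1 at each start and −1 at each end (ends before starts at a tie):
07:45 start Sofia → 1
09:50 end Sofia → 0
10:50 start Priya → 1
11:05 end Priya → 0
11:10 start Aoife → 1
12:25 start Hannah → 2
12:55 end Aoife → 1
13:35 end Hannah → 0
17:30 start Kenji → 1
17:45 end Kenji → 0
17:45 start Rohan → 1
18:45 end Rohan → 0
Peak is 2, at 12:25 (Aoife, Hannah).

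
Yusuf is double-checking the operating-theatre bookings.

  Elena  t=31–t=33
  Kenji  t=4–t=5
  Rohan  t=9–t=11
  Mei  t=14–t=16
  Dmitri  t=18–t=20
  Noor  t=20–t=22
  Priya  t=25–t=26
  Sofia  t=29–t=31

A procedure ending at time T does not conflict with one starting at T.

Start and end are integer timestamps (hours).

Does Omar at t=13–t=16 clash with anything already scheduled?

Yes — it overlaps Mei

Kenji: ends t=5 at or before Omar starts t=13 → clear.
Rohan: ends t=11 at or before Omar starts t=13 → clear.
Mei: starts t=14 before Omar ends t=16, and ends t=16 after Omar starts t=13 → overlap.
Dmitri: starts t=18 at or after Omar ends t=16 → clear.
Noor: starts t=20 at or after Omar ends t=16 → clear.
Priya: starts t=25 at or after Omar ends t=16 → clear.
Sofia: starts t=29 at or after Omar ends t=16 → clear.
Elena: starts t=31 at or after Omar ends t=16 → clear.
Omar overlaps Mei.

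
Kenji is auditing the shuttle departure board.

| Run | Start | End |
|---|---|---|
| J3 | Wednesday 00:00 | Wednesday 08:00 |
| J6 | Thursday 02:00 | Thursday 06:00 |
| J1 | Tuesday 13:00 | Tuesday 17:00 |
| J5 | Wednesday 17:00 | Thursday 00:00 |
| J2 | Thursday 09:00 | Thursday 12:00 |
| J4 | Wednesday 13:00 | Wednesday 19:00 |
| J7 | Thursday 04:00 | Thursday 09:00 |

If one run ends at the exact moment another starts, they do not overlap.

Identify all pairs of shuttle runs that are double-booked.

J4 & J5, J6 & J7

Sorted by start: J1, J3, J4, J5, J6, J7, J2.
J3 starts after J1 ends — done with J1.
J4 starts after J3 ends — done with J3.
J5 starts before J4 ends → J4 and J5 overlap.
J6 starts after J4 ends — done with J4.
J6 starts after J5 ends — done with J5.
J7 starts before J6 ends → J6 and J7 overlap.
J2 starts after J6 ends.
J2 starts exactly when J7 ends (back-to-back, no overlap).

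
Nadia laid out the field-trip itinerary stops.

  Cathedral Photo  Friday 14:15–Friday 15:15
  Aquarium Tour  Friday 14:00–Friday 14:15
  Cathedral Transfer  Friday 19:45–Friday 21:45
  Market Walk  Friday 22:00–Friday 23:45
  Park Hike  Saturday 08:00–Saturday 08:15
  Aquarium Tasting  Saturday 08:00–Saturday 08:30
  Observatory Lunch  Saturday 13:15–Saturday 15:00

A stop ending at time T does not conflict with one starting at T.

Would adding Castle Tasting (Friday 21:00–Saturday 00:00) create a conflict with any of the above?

Yes — it overlaps Cathedral Transfer, Market Walk

Aquarium Tour: ends Friday 14:15 at or before Castle Tasting starts Friday 21:00 → clear.
Cathedral Photo: ends Friday 15:15 at or before Castle Tasting starts Friday 21:00 → clear.
Cathedral Transfer: starts Friday 19:45 before Castle Tasting ends Saturday 00:00, and ends Friday 21:45 after Castle Tasting starts Friday 21:00 → overlap.
Market Walk: starts Friday 22:00 before Castle Tasting ends Saturday 00:00, and ends Friday 23:45 after Castle Tasting starts Friday 21:00 → overlap.
Park Hike: starts Saturday 08:00 at or after Castle Tasting ends Saturday 00:00 → clear.
Aquarium Tasting: starts Saturday 08:00 at or after Castle Tasting ends Saturday 00:00 → clear.
Observatory Lunch: starts Saturday 13:15 at or after Castle Tasting ends Saturday 00:00 → clear.
Castle Tasting overlaps Cathedral Transfer, Market Walk.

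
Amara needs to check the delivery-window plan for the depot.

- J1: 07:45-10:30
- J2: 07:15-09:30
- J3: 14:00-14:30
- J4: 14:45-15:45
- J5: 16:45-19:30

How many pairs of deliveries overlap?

Sorted by start: J2, J1, J3, J4, J5.
J1 starts before J2 ends → J2 and J1 overlap.
J3 starts after J2 ends — done with J2.
J3 starts after J1 ends — done with J1.
J4 starts after J3 ends — done with J3.
J5 starts after J4 ends.
Overlapping pairs: J1 & J2 — 1 in total.

1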